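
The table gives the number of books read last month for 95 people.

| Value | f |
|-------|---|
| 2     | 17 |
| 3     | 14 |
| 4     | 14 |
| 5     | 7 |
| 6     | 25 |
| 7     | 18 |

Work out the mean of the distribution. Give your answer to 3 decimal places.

Values: 2, 3, 4, 5, 6, 7
Σfx = 17×2 + 14×3 + 14×4 + 7×5 + 25×6 + 18×7 = 443
n = Σf = 95
Mean = 443 / 95 = 4.6632

4.663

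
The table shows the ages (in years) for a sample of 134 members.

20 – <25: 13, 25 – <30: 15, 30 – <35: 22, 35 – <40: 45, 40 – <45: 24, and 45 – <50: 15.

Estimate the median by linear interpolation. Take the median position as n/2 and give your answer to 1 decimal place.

36.9

Cumulative frequencies: 13, 28, 50, 95, 119, 134
n = 134; position = n/2 = 67.
This falls in the class 35 – <40: L = 35, F = 50, f = 45, h = 5.
Median ≈ 35 + ((67 − 50) / 45) × 5 = 36.8889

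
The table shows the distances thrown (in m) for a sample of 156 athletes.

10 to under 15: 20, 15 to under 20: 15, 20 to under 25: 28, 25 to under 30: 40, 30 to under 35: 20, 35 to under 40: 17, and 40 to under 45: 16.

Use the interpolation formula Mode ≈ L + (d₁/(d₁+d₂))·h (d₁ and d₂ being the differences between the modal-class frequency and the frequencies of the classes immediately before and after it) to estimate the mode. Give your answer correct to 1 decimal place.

26.9

Modal class: 25 to under 30 (highest frequency 40).
d₁ = 40 − 28 = 12, d₂ = 40 − 20 = 20
Mode ≈ 25 + (12/(12+20)) × 5 = 25 + 1.8750 = 26.8750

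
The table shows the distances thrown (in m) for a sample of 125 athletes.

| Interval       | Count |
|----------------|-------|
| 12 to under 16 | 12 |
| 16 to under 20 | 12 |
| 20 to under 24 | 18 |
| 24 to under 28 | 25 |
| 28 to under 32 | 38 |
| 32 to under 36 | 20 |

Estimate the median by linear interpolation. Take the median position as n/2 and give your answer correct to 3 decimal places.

27.280

Cumulative frequencies: 12, 24, 42, 67, 105, 125
n = 125; position = n/2 = 62.5.
This falls in the class 24 to under 28: L = 24, F = 42, f = 25, h = 4.
Median ≈ 24 + ((62.5 − 42) / 25) × 4 = 27.2800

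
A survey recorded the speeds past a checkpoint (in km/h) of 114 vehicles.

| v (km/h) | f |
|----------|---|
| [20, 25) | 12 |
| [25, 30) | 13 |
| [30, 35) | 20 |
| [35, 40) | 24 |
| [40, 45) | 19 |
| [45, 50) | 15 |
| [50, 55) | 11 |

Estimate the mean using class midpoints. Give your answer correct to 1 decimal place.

Midpoints: 22.5, 27.5, 32.5, 37.5, 42.5, 47.5, 52.5
Σfm = 12×22.5 + 13×27.5 + 20×32.5 + 24×37.5 + 19×42.5 + 15×47.5 + 11×52.5 = 4275
n = Σf = 114
Mean = 4275 / 114 = 37.5000

37.5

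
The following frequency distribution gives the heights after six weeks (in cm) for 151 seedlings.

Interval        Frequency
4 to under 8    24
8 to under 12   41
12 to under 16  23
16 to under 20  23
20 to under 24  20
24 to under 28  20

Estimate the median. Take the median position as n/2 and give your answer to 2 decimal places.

13.83

Cumulative frequencies: 24, 65, 88, 111, 131, 151
n = 151; position = n/2 = 75.5.
This falls in the class 12 to under 16: L = 12, F = 65, f = 23, h = 4.
Median ≈ 12 + ((75.5 − 65) / 23) × 4 = 13.8261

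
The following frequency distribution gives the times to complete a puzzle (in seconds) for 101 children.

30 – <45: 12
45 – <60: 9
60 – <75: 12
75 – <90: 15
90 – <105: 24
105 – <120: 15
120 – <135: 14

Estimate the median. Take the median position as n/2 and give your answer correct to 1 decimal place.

Cumulative frequencies: 12, 21, 33, 48, 72, 87, 101
n = 101; position = n/2 = 50.5.
This falls in the class 90 – <105: L = 90, F = 48, f = 24, h = 15.
Median ≈ 90 + ((50.5 − 48) / 24) × 15 = 91.5625

91.6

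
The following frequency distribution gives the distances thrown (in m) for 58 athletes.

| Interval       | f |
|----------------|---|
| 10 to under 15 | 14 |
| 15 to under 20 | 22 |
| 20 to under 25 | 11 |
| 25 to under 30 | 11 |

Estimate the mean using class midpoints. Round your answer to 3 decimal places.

Midpoints: 12.5, 17.5, 22.5, 27.5
Σfm = 14×12.5 + 22×17.5 + 11×22.5 + 11×27.5 = 1110
n = Σf = 58
Mean = 1110 / 58 = 19.1379

19.138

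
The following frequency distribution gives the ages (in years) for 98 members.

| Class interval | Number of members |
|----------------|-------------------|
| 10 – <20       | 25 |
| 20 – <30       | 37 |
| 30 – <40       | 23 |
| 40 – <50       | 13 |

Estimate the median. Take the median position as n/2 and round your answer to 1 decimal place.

Cumulative frequencies: 25, 62, 85, 98
n = 98; position = n/2 = 49.
This falls in the class 20 – <30: L = 20, F = 25, f = 37, h = 10.
Median ≈ 20 + ((49 − 25) / 37) × 10 = 26.4865

26.5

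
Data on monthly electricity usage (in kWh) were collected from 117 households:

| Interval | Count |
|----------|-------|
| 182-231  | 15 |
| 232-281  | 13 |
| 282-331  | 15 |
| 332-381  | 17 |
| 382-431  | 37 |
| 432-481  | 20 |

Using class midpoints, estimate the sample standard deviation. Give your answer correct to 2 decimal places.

82.83

Midpoints: 206.5, 256.5, 306.5, 356.5, 406.5, 456.5
n = 117, Σfm = 41260.5, mean = 352.6538
Σfm² = 15346443.25
Σf(m − x̄)² = Σfm² − (Σfm)²/n = 15346443.25 − 41260.5²/117 = 795769.2308
Sample variance = 795769.2308 / 116 = 6860.0796
Standard deviation = √6860.0796 = 82.8256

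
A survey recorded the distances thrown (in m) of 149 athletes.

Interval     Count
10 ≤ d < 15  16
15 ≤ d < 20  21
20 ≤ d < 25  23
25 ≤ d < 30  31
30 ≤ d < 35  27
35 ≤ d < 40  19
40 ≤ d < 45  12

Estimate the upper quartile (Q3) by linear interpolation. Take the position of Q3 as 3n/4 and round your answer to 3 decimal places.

Cumulative frequencies: 16, 37, 60, 91, 118, 137, 149
n = 149; position = 3n/4 = 111.75.
This falls in the class 30 ≤ d < 35: L = 30, F = 91, f = 27, h = 5.
Upper quartile ≈ 30 + ((111.75 − 91) / 27) × 5 = 33.8426

33.843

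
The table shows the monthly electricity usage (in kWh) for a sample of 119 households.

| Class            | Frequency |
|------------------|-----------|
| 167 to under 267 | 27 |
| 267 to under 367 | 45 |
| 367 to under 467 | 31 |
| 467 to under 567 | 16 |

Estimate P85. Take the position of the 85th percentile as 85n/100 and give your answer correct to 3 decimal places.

461.032

Cumulative frequencies: 27, 72, 103, 119
n = 119; position = 85n/100 = 101.15.
This falls in the class 367 to under 467: L = 367, F = 72, f = 31, h = 100.
85th percentile ≈ 367 + ((101.15 − 72) / 31) × 100 = 461.0323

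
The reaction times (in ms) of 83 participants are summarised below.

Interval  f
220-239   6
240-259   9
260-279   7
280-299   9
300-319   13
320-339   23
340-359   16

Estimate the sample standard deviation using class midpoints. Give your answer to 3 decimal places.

Midpoints: 229.5, 249.5, 269.5, 289.5, 309.5, 329.5, 349.5
n = 83, Σfm = 25308.5, mean = 304.9217
Σfm² = 7835770.75
Σf(m − x̄)² = Σfm² − (Σfm)²/n = 7835770.75 − 25308.5²/83 = 118660.2410
Sample variance = 118660.2410 / 82 = 1447.0761
Standard deviation = √1447.0761 = 38.0405

38.040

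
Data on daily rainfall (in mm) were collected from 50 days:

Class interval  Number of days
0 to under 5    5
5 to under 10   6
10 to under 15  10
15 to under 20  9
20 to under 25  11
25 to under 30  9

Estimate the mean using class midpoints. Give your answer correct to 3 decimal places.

Midpoints: 2.5, 7.5, 12.5, 17.5, 22.5, 27.5
Σfm = 5×2.5 + 6×7.5 + 10×12.5 + 9×17.5 + 11×22.5 + 9×27.5 = 835
n = Σf = 50
Mean = 835 / 50 = 16.7000

16.700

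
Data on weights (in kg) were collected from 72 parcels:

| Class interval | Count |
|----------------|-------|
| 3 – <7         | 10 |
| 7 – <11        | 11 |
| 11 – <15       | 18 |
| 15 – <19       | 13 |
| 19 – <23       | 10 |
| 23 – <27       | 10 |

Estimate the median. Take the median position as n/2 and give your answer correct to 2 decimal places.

14.33

Cumulative frequencies: 10, 21, 39, 52, 62, 72
n = 72; position = n/2 = 36.
This falls in the class 11 – <15: L = 11, F = 21, f = 18, h = 4.
Median ≈ 11 + ((36 − 21) / 18) × 4 = 14.3333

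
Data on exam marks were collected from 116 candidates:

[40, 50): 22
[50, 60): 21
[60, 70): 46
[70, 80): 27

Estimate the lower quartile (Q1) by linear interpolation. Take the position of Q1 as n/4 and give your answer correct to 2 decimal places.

Cumulative frequencies: 22, 43, 89, 116
n = 116; position = n/4 = 29.
This falls in the class [50, 60): L = 50, F = 22, f = 21, h = 10.
Lower quartile ≈ 50 + ((29 − 22) / 21) × 10 = 53.3333

53.33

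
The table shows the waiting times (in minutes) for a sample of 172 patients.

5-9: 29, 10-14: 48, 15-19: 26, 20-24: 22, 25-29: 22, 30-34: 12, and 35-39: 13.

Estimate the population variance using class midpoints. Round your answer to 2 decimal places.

Midpoints: 7, 12, 17, 22, 27, 32, 37
n = 172, Σfm = 3164, mean = 18.3953
Σfm² = 72618
Σf(m − x̄)² = Σfm² − (Σfm)²/n = 72618 − 3164²/172 = 14415.1163
Population variance = 14415.1163 / 172 = 83.8088

83.81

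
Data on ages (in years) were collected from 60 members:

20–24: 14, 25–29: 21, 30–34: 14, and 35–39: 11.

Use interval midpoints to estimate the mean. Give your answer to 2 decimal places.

28.83

Midpoints: 22, 27, 32, 37
Σfm = 14×22 + 21×27 + 14×32 + 11×37 = 1730
n = Σf = 60
Mean = 1730 / 60 = 28.8333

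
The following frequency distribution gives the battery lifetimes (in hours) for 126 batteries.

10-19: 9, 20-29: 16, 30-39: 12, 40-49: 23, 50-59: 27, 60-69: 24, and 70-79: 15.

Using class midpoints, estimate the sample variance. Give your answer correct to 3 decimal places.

316.756

Midpoints: 14.5, 24.5, 34.5, 44.5, 54.5, 64.5, 74.5
n = 126, Σfm = 6097, mean = 48.3889
Σfm² = 334621.5
Σf(m − x̄)² = Σfm² − (Σfm)²/n = 334621.5 − 6097²/126 = 39594.4444
Sample variance = 39594.4444 / 125 = 316.7556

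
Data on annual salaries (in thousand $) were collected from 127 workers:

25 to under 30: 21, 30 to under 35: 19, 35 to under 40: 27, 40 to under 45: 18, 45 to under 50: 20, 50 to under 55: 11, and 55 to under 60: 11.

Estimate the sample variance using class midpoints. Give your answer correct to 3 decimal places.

Midpoints: 27.5, 32.5, 37.5, 42.5, 47.5, 52.5, 57.5
n = 127, Σfm = 5132.5, mean = 40.4134
Σfm² = 218243.75
Σf(m − x̄)² = Σfm² − (Σfm)²/n = 218243.75 − 5132.5²/127 = 10822.0472
Sample variance = 10822.0472 / 126 = 85.8893

85.889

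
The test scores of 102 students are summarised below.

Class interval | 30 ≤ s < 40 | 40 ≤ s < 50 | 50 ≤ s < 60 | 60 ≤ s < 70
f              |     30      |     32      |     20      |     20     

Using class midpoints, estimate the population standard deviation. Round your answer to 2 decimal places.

10.90

Midpoints: 35, 45, 55, 65
n = 102, Σfm = 4890, mean = 47.9412
Σfm² = 246550
Σf(m − x̄)² = Σfm² − (Σfm)²/n = 246550 − 4890²/102 = 12117.6471
Population variance = 12117.6471 / 102 = 118.8005
Standard deviation = √118.8005 = 10.8996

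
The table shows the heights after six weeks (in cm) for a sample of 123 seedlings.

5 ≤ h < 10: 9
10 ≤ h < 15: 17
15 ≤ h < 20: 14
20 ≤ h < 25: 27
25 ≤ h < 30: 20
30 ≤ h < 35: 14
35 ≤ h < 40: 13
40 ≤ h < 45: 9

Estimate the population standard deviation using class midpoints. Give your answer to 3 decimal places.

Midpoints: 7.5, 12.5, 17.5, 22.5, 27.5, 32.5, 37.5, 42.5
n = 123, Σfm = 3007.5, mean = 24.4512
Σfm² = 85568.75
Σf(m − x̄)² = Σfm² − (Σfm)²/n = 85568.75 − 3007.5²/123 = 12031.7073
Population variance = 12031.7073 / 123 = 97.8188
Standard deviation = √97.8188 = 9.8903

9.890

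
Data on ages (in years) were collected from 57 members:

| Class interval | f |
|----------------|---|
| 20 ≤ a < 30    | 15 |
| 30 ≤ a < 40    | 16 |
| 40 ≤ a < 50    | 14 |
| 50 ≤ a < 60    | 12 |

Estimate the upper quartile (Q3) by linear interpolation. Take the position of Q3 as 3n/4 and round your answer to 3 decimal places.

Cumulative frequencies: 15, 31, 45, 57
n = 57; position = 3n/4 = 42.75.
This falls in the class 40 ≤ a < 50: L = 40, F = 31, f = 14, h = 10.
Upper quartile ≈ 40 + ((42.75 − 31) / 14) × 10 = 48.3929

48.393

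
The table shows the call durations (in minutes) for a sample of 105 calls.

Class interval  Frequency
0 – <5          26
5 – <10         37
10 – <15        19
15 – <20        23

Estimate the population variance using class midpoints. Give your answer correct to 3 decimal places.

29.170

Midpoints: 2.5, 7.5, 12.5, 17.5
n = 105, Σfm = 982.5, mean = 9.3571
Σfm² = 12256.25
Σf(m − x̄)² = Σfm² − (Σfm)²/n = 12256.25 − 982.5²/105 = 3062.8571
Population variance = 3062.8571 / 105 = 29.1701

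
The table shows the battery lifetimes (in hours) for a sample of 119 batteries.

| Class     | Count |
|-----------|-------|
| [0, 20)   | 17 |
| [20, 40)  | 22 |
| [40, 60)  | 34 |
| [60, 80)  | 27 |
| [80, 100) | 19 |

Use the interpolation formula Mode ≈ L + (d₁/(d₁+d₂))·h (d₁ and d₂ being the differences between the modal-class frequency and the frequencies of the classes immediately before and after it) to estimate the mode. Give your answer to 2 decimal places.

52.63

Modal class: [40, 60) (highest frequency 34).
d₁ = 34 − 22 = 12, d₂ = 34 − 27 = 7
Mode ≈ 40 + (12/(12+7)) × 20 = 40 + 12.6316 = 52.6316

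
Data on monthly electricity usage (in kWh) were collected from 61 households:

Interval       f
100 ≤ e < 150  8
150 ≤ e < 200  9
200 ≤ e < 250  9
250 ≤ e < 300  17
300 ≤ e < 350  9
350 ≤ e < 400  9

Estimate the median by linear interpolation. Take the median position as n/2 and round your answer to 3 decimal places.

263.235

Cumulative frequencies: 8, 17, 26, 43, 52, 61
n = 61; position = n/2 = 30.5.
This falls in the class 250 ≤ e < 300: L = 250, F = 26, f = 17, h = 50.
Median ≈ 250 + ((30.5 − 26) / 17) × 50 = 263.2353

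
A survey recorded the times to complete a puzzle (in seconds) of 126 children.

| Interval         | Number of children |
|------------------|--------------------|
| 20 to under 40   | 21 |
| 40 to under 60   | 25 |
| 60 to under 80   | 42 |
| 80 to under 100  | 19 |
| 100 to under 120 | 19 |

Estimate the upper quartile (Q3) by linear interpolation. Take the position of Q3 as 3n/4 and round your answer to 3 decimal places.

Cumulative frequencies: 21, 46, 88, 107, 126
n = 126; position = 3n/4 = 94.5.
This falls in the class 80 to under 100: L = 80, F = 88, f = 19, h = 20.
Upper quartile ≈ 80 + ((94.5 − 88) / 19) × 20 = 86.8421

86.842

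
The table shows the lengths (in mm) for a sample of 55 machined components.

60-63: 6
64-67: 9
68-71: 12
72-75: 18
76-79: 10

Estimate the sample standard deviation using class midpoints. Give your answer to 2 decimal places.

5.04

Midpoints: 61.5, 65.5, 69.5, 73.5, 77.5
n = 55, Σfm = 3890.5, mean = 70.7364
Σfm² = 276571.75
Σf(m − x̄)² = Σfm² − (Σfm)²/n = 276571.75 − 3890.5²/55 = 1371.9273
Sample variance = 1371.9273 / 54 = 25.4061
Standard deviation = √25.4061 = 5.0404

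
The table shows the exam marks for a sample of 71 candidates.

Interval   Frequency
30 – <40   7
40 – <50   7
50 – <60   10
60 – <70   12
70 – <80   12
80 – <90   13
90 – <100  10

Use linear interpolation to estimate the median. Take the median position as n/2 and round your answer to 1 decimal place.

Cumulative frequencies: 7, 14, 24, 36, 48, 61, 71
n = 71; position = n/2 = 35.5.
This falls in the class 60 – <70: L = 60, F = 24, f = 12, h = 10.
Median ≈ 60 + ((35.5 − 24) / 12) × 10 = 69.5833

69.6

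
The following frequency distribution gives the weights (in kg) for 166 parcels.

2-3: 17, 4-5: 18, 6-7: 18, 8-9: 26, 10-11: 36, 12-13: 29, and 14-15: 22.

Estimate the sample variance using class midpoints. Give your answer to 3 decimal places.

Midpoints: 2.5, 4.5, 6.5, 8.5, 10.5, 12.5, 14.5
n = 166, Σfm = 1521, mean = 9.1627
Σfm² = 16235.5
Σf(m − x̄)² = Σfm² − (Σfm)²/n = 16235.5 − 1521²/166 = 2299.1084
Sample variance = 2299.1084 / 165 = 13.9340

13.934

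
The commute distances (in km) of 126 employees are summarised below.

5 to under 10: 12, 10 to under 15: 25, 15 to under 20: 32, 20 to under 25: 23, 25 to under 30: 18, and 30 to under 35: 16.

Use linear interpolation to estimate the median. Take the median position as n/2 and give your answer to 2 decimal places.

Cumulative frequencies: 12, 37, 69, 92, 110, 126
n = 126; position = n/2 = 63.
This falls in the class 15 to under 20: L = 15, F = 37, f = 32, h = 5.
Median ≈ 15 + ((63 − 37) / 32) × 5 = 19.0625

19.06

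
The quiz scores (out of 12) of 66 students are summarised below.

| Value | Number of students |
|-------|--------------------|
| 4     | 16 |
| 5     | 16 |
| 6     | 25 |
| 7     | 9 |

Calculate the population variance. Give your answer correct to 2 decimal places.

Values: 4, 5, 6, 7
n = 66, Σfx = 357, mean = 5.4091
Σfx² = 1997
Σf(x − x̄)² = Σfx² − (Σfx)²/n = 1997 − 357²/66 = 65.9545
Population variance = 65.9545 / 66 = 0.9993

1.00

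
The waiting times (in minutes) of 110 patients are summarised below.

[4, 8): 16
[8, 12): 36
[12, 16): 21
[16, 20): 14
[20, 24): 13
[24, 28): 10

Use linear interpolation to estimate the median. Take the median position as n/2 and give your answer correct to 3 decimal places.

Cumulative frequencies: 16, 52, 73, 87, 100, 110
n = 110; position = n/2 = 55.
This falls in the class [12, 16): L = 12, F = 52, f = 21, h = 4.
Median ≈ 12 + ((55 − 52) / 21) × 4 = 12.5714

12.571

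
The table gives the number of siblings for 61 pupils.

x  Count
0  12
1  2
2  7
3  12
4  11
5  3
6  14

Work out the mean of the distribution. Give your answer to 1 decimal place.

3.2

Values: 0, 1, 2, 3, 4, 5, 6
Σfx = 12×0 + 2×1 + 7×2 + 12×3 + 11×4 + 3×5 + 14×6 = 195
n = Σf = 61
Mean = 195 / 61 = 3.1967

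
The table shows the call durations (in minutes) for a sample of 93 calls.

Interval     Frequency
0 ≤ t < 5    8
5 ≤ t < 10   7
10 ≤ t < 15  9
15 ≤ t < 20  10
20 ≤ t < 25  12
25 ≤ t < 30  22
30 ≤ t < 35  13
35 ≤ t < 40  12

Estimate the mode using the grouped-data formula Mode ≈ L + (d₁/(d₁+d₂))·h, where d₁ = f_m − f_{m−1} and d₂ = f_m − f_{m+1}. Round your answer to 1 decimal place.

Modal class: 25 ≤ t < 30 (highest frequency 22).
d₁ = 22 − 12 = 10, d₂ = 22 − 13 = 9
Mode ≈ 25 + (10/(10+9)) × 5 = 25 + 2.6316 = 27.6316

27.6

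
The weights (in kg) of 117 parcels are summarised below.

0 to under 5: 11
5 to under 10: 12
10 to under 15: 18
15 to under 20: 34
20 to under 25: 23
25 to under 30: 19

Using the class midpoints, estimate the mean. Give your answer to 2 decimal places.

16.90

Midpoints: 2.5, 7.5, 12.5, 17.5, 22.5, 27.5
Σfm = 11×2.5 + 12×7.5 + 18×12.5 + 34×17.5 + 23×22.5 + 19×27.5 = 1977.5
n = Σf = 117
Mean = 1977.5 / 117 = 16.9017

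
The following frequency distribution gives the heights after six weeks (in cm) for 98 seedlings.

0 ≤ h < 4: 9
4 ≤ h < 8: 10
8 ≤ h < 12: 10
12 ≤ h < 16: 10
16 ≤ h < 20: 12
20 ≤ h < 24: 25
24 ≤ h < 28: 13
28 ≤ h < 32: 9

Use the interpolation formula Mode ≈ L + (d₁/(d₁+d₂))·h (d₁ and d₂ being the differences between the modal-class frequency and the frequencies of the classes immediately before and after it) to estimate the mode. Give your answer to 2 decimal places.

22.08

Modal class: 20 ≤ h < 24 (highest frequency 25).
d₁ = 25 − 12 = 13, d₂ = 25 − 13 = 12
Mode ≈ 20 + (13/(13+12)) × 4 = 20 + 2.0800 = 22.0800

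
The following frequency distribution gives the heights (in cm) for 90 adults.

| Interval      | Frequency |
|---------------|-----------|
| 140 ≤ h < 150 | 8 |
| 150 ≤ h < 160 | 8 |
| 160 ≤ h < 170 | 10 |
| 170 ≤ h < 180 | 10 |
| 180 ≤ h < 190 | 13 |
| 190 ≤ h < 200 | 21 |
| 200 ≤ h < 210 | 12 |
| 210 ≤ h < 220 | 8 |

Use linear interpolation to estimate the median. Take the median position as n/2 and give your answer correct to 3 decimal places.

Cumulative frequencies: 8, 16, 26, 36, 49, 70, 82, 90
n = 90; position = n/2 = 45.
This falls in the class 180 ≤ h < 190: L = 180, F = 36, f = 13, h = 10.
Median ≈ 180 + ((45 − 36) / 13) × 10 = 186.9231

186.923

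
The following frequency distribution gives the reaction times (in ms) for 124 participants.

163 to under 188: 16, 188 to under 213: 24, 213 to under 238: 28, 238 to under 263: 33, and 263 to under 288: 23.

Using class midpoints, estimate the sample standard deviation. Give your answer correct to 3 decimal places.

32.567

Midpoints: 175.5, 200.5, 225.5, 250.5, 275.5
n = 124, Σfm = 28537, mean = 230.1371
Σfm² = 6697881
Σf(m − x̄)² = Σfm² − (Σfm)²/n = 6697881 − 28537²/124 = 130458.6694
Sample variance = 130458.6694 / 123 = 1060.6396
Standard deviation = √1060.6396 = 32.5675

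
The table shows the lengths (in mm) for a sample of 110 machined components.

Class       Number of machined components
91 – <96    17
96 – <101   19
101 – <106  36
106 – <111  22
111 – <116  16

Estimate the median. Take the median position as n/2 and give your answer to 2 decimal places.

Cumulative frequencies: 17, 36, 72, 94, 110
n = 110; position = n/2 = 55.
This falls in the class 101 – <106: L = 101, F = 36, f = 36, h = 5.
Median ≈ 101 + ((55 − 36) / 36) × 5 = 103.6389

103.64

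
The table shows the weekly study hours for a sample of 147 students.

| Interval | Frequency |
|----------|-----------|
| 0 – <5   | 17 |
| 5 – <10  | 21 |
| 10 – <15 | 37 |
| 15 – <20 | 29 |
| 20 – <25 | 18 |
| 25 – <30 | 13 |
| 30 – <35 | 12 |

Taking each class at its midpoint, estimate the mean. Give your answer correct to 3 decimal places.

15.799

Midpoints: 2.5, 7.5, 12.5, 17.5, 22.5, 27.5, 32.5
Σfm = 17×2.5 + 21×7.5 + 37×12.5 + 29×17.5 + 18×22.5 + 13×27.5 + 12×32.5 = 2322.5
n = Σf = 147
Mean = 2322.5 / 147 = 15.7993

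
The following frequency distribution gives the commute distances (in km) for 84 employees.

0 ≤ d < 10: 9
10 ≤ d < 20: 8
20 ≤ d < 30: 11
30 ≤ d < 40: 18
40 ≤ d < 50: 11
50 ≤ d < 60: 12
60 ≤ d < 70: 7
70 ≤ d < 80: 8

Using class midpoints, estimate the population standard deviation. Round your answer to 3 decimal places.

Midpoints: 5, 15, 25, 35, 45, 55, 65, 75
n = 84, Σfm = 3280, mean = 39.0476
Σfm² = 164100
Σf(m − x̄)² = Σfm² − (Σfm)²/n = 164100 − 3280²/84 = 36023.8095
Population variance = 36023.8095 / 84 = 428.8549
Standard deviation = √428.8549 = 20.7088

20.709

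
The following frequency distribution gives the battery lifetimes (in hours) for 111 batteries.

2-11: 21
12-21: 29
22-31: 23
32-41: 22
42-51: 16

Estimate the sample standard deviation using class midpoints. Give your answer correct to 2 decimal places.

Midpoints: 6.5, 16.5, 26.5, 36.5, 46.5
n = 111, Σfm = 2771.5, mean = 24.9685
Σfm² = 88839.75
Σf(m − x̄)² = Σfm² − (Σfm)²/n = 88839.75 − 2771.5²/111 = 19639.6396
Sample variance = 19639.6396 / 110 = 178.5422
Standard deviation = √178.5422 = 13.3620

13.36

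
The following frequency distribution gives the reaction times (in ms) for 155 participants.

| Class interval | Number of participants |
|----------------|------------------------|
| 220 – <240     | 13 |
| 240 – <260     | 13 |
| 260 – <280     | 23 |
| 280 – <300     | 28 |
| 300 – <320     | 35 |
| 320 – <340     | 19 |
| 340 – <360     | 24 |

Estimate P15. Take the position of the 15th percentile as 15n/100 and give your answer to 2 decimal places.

255.77

Cumulative frequencies: 13, 26, 49, 77, 112, 131, 155
n = 155; position = 15n/100 = 23.25.
This falls in the class 240 – <260: L = 240, F = 13, f = 13, h = 20.
15th percentile ≈ 240 + ((23.25 − 13) / 13) × 20 = 255.7692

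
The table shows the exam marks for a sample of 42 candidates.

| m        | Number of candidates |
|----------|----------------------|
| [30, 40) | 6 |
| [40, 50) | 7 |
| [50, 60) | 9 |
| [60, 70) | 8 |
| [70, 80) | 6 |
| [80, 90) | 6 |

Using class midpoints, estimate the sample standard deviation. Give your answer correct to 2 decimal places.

16.26

Midpoints: 35, 45, 55, 65, 75, 85
n = 42, Σfm = 2500, mean = 59.5238
Σfm² = 159650
Σf(m − x̄)² = Σfm² − (Σfm)²/n = 159650 − 2500²/42 = 10840.4762
Sample variance = 10840.4762 / 41 = 264.4019
Standard deviation = √264.4019 = 16.2604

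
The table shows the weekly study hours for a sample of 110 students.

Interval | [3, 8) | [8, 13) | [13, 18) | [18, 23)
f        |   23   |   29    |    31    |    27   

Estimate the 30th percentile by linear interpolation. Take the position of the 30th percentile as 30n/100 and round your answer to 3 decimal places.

9.724

Cumulative frequencies: 23, 52, 83, 110
n = 110; position = 30n/100 = 33.
This falls in the class [8, 13): L = 8, F = 23, f = 29, h = 5.
30th percentile ≈ 8 + ((33 − 23) / 29) × 5 = 9.7241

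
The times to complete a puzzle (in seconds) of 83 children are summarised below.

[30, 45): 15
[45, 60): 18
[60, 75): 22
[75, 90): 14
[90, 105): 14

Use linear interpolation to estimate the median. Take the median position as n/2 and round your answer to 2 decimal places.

65.80

Cumulative frequencies: 15, 33, 55, 69, 83
n = 83; position = n/2 = 41.5.
This falls in the class [60, 75): L = 60, F = 33, f = 22, h = 15.
Median ≈ 60 + ((41.5 − 33) / 22) × 15 = 65.7955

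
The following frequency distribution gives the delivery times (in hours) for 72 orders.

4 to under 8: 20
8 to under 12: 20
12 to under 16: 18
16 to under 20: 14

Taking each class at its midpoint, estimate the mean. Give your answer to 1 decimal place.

Midpoints: 6, 10, 14, 18
Σfm = 20×6 + 20×10 + 18×14 + 14×18 = 824
n = Σf = 72
Mean = 824 / 72 = 11.4444

11.4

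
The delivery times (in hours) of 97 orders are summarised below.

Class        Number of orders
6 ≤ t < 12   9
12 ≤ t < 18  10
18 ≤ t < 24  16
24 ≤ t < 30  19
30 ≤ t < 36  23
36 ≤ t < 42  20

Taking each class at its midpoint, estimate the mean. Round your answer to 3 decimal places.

27.000

Midpoints: 9, 15, 21, 27, 33, 39
Σfm = 9×9 + 10×15 + 16×21 + 19×27 + 23×33 + 20×39 = 2619
n = Σf = 97
Mean = 2619 / 97 = 27.0000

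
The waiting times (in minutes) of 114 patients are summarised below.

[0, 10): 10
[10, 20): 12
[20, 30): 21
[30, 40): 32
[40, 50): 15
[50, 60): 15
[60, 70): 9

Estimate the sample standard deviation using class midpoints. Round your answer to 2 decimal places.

16.69

Midpoints: 5, 15, 25, 35, 45, 55, 65
n = 114, Σfm = 3960, mean = 34.7368
Σfm² = 169050
Σf(m − x̄)² = Σfm² − (Σfm)²/n = 169050 − 3960²/114 = 31492.1053
Sample variance = 31492.1053 / 113 = 278.6912
Standard deviation = √278.6912 = 16.6940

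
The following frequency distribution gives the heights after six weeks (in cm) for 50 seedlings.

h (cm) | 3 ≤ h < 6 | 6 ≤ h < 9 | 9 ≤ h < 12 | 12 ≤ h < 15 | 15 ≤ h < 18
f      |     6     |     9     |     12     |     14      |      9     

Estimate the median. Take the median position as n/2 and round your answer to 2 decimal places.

Cumulative frequencies: 6, 15, 27, 41, 50
n = 50; position = n/2 = 25.
This falls in the class 9 ≤ h < 12: L = 9, F = 15, f = 12, h = 3.
Median ≈ 9 + ((25 − 15) / 12) × 3 = 11.5000

11.50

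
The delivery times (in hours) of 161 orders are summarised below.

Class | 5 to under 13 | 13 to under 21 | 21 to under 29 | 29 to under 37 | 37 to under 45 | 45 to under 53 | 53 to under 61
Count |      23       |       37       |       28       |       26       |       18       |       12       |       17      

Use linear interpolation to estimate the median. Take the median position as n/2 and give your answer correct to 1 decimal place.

Cumulative frequencies: 23, 60, 88, 114, 132, 144, 161
n = 161; position = n/2 = 80.5.
This falls in the class 21 to under 29: L = 21, F = 60, f = 28, h = 8.
Median ≈ 21 + ((80.5 − 60) / 28) × 8 = 26.8571

26.9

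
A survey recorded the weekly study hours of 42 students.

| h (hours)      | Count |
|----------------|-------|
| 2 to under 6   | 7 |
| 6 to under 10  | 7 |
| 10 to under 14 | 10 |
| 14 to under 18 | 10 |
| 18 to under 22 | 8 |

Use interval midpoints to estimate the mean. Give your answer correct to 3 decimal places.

12.476

Midpoints: 4, 8, 12, 16, 20
Σfm = 7×4 + 7×8 + 10×12 + 10×16 + 8×20 = 524
n = Σf = 42
Mean = 524 / 42 = 12.4762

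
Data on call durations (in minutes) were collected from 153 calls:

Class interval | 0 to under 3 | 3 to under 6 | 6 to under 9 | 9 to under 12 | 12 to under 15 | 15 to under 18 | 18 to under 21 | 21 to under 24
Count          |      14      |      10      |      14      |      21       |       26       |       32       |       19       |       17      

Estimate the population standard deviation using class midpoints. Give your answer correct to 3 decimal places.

6.187

Midpoints: 1.5, 4.5, 7.5, 10.5, 13.5, 16.5, 19.5, 22.5
n = 153, Σfm = 2023.5, mean = 13.2255
Σfm² = 32618.25
Σf(m − x̄)² = Σfm² − (Σfm)²/n = 32618.25 − 2023.5²/153 = 5856.4706
Population variance = 5856.4706 / 153 = 38.2776
Standard deviation = √38.2776 = 6.1869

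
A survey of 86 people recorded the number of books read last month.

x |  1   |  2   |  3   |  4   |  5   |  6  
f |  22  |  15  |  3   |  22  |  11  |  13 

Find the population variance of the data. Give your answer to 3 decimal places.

Values: 1, 2, 3, 4, 5, 6
n = 86, Σfx = 282, mean = 3.2791
Σfx² = 1204
Σf(x − x̄)² = Σfx² − (Σfx)²/n = 1204 − 282²/86 = 279.3023
Population variance = 279.3023 / 86 = 3.2477

3.248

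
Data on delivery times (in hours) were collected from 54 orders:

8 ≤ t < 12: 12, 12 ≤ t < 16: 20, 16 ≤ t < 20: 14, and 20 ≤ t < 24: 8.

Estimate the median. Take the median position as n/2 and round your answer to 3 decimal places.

15.000

Cumulative frequencies: 12, 32, 46, 54
n = 54; position = n/2 = 27.
This falls in the class 12 ≤ t < 16: L = 12, F = 12, f = 20, h = 4.
Median ≈ 12 + ((27 − 12) / 20) × 4 = 15.0000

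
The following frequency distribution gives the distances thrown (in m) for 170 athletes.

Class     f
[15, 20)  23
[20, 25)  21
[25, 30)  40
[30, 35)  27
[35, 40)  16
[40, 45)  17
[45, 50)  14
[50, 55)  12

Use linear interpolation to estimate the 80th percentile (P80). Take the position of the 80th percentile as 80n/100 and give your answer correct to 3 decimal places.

42.647

Cumulative frequencies: 23, 44, 84, 111, 127, 144, 158, 170
n = 170; position = 80n/100 = 136.
This falls in the class [40, 45): L = 40, F = 127, f = 17, h = 5.
80th percentile ≈ 40 + ((136 − 127) / 17) × 5 = 42.6471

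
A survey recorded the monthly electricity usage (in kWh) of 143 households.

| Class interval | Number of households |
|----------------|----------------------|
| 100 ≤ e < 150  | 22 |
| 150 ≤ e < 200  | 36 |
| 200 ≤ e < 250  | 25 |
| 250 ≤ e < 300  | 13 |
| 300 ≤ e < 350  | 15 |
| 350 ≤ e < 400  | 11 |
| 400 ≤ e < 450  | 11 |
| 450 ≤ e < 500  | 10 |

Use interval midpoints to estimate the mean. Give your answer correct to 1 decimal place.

256.5

Midpoints: 125, 175, 225, 275, 325, 375, 425, 475
Σfm = 22×125 + 36×175 + 25×225 + 13×275 + 15×325 + 11×375 + 11×425 + 10×475 = 36675
n = Σf = 143
Mean = 36675 / 143 = 256.4685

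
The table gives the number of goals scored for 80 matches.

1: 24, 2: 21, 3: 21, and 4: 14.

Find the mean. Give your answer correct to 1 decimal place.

Values: 1, 2, 3, 4
Σfx = 24×1 + 21×2 + 21×3 + 14×4 = 185
n = Σf = 80
Mean = 185 / 80 = 2.3125

2.3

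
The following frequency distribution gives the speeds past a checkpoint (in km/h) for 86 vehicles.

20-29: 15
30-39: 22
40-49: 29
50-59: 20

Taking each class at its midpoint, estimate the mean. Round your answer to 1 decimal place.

40.8

Midpoints: 24.5, 34.5, 44.5, 54.5
Σfm = 15×24.5 + 22×34.5 + 29×44.5 + 20×54.5 = 3507
n = Σf = 86
Mean = 3507 / 86 = 40.7791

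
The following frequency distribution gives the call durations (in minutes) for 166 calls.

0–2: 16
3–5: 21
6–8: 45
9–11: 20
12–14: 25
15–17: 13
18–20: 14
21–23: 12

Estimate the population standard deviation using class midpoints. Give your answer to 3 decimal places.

Midpoints: 1, 4, 7, 10, 13, 16, 19, 22
n = 166, Σfm = 1678, mean = 10.1084
Σfm² = 22972
Σf(m − x̄)² = Σfm² − (Σfm)²/n = 22972 − 1678²/166 = 6010.0482
Population variance = 6010.0482 / 166 = 36.2051
Standard deviation = √36.2051 = 6.0171

6.017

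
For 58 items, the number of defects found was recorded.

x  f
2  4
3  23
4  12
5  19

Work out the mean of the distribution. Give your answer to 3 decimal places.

3.793

Values: 2, 3, 4, 5
Σfx = 4×2 + 23×3 + 12×4 + 19×5 = 220
n = Σf = 58
Mean = 220 / 58 = 3.7931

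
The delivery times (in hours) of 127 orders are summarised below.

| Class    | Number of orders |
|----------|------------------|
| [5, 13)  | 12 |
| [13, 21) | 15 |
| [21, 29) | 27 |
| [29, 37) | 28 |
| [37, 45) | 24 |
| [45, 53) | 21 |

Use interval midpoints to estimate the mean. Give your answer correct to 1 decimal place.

31.3

Midpoints: 9, 17, 25, 33, 41, 49
Σfm = 12×9 + 15×17 + 27×25 + 28×33 + 24×41 + 21×49 = 3975
n = Σf = 127
Mean = 3975 / 127 = 31.2992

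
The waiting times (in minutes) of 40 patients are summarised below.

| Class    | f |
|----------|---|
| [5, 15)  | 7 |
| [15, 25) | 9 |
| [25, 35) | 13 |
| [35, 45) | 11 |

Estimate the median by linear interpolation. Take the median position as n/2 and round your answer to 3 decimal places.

Cumulative frequencies: 7, 16, 29, 40
n = 40; position = n/2 = 20.
This falls in the class [25, 35): L = 25, F = 16, f = 13, h = 10.
Median ≈ 25 + ((20 − 16) / 13) × 10 = 28.0769

28.077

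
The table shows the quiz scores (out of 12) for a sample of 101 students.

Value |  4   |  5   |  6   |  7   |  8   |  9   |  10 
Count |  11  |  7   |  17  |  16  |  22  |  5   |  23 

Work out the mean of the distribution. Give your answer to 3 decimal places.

7.366

Values: 4, 5, 6, 7, 8, 9, 10
Σfx = 11×4 + 7×5 + 17×6 + 16×7 + 22×8 + 5×9 + 23×10 = 744
n = Σf = 101
Mean = 744 / 101 = 7.3663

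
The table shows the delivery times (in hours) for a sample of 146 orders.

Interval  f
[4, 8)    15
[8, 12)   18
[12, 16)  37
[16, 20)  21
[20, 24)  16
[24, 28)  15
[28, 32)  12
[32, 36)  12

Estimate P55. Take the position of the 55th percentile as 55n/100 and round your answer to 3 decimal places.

Cumulative frequencies: 15, 33, 70, 91, 107, 122, 134, 146
n = 146; position = 55n/100 = 80.3.
This falls in the class [16, 20): L = 16, F = 70, f = 21, h = 4.
55th percentile ≈ 16 + ((80.3 − 70) / 21) × 4 = 17.9619

17.962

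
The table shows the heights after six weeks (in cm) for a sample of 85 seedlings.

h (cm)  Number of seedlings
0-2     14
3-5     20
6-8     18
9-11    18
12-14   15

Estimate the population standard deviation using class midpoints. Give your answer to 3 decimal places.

4.038

Midpoints: 1, 4, 7, 10, 13
n = 85, Σfm = 595, mean = 7.0000
Σfm² = 5551
Σf(m − x̄)² = Σfm² − (Σfm)²/n = 5551 − 595²/85 = 1386.0000
Population variance = 1386.0000 / 85 = 16.3059
Standard deviation = √16.3059 = 4.0381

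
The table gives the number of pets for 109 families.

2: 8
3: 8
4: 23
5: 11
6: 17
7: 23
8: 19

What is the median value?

6

Cumulative frequencies: 8, 16, 39, 50, 67, 90, 109
n = 109, so the median is the value in position (n+1)/2 = 55.
Position 55 falls at value 6.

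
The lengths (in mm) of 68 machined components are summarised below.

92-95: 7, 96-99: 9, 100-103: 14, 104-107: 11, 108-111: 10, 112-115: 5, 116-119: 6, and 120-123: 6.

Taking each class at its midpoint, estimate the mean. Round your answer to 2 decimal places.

Midpoints: 93.5, 97.5, 101.5, 105.5, 109.5, 113.5, 117.5, 121.5
Σfm = 7×93.5 + 9×97.5 + 14×101.5 + 11×105.5 + 10×109.5 + 5×113.5 + 6×117.5 + 6×121.5 = 7210
n = Σf = 68
Mean = 7210 / 68 = 106.0294

106.03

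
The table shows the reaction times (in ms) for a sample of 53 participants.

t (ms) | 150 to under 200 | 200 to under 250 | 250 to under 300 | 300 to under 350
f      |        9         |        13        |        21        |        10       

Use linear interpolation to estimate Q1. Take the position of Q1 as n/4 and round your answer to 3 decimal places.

216.346

Cumulative frequencies: 9, 22, 43, 53
n = 53; position = n/4 = 13.25.
This falls in the class 200 to under 250: L = 200, F = 9, f = 13, h = 50.
Lower quartile ≈ 200 + ((13.25 − 9) / 13) × 50 = 216.3462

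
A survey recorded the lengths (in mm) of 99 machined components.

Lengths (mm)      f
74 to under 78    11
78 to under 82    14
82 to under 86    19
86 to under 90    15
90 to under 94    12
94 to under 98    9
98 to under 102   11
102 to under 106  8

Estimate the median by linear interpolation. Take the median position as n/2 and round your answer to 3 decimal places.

87.467

Cumulative frequencies: 11, 25, 44, 59, 71, 80, 91, 99
n = 99; position = n/2 = 49.5.
This falls in the class 86 to under 90: L = 86, F = 44, f = 15, h = 4.
Median ≈ 86 + ((49.5 − 44) / 15) × 4 = 87.4667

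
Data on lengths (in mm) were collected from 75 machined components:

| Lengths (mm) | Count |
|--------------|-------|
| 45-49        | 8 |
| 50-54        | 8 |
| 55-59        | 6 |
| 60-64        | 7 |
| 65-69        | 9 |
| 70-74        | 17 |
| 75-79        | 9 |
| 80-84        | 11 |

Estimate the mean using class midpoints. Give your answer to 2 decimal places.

Midpoints: 47, 52, 57, 62, 67, 72, 77, 82
Σfm = 8×47 + 8×52 + 6×57 + 7×62 + 9×67 + 17×72 + 9×77 + 11×82 = 4990
n = Σf = 75
Mean = 4990 / 75 = 66.5333

66.53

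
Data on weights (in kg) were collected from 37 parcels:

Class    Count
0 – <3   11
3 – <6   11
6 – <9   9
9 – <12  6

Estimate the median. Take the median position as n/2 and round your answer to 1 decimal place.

Cumulative frequencies: 11, 22, 31, 37
n = 37; position = n/2 = 18.5.
This falls in the class 3 – <6: L = 3, F = 11, f = 11, h = 3.
Median ≈ 3 + ((18.5 − 11) / 11) × 3 = 5.0455

5.0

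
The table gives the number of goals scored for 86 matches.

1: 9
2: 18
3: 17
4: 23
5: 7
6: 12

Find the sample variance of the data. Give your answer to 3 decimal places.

Values: 1, 2, 3, 4, 5, 6
n = 86, Σfx = 295, mean = 3.4302
Σfx² = 1209
Σf(x − x̄)² = Σfx² − (Σfx)²/n = 1209 − 295²/86 = 197.0814
Sample variance = 197.0814 / 85 = 2.3186

2.319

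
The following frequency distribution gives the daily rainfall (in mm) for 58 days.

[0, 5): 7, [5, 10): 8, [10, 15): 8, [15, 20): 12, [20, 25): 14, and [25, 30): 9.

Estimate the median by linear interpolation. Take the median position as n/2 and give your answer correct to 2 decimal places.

17.50

Cumulative frequencies: 7, 15, 23, 35, 49, 58
n = 58; position = n/2 = 29.
This falls in the class [15, 20): L = 15, F = 23, f = 12, h = 5.
Median ≈ 15 + ((29 − 23) / 12) × 5 = 17.5000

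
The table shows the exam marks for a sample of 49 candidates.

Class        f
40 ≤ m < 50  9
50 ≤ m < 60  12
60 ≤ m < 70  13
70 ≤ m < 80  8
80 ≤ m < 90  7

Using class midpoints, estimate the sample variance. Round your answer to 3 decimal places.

172.279

Midpoints: 45, 55, 65, 75, 85
n = 49, Σfm = 3105, mean = 63.3673
Σfm² = 205025
Σf(m − x̄)² = Σfm² − (Σfm)²/n = 205025 − 3105²/49 = 8269.3878
Sample variance = 8269.3878 / 48 = 172.2789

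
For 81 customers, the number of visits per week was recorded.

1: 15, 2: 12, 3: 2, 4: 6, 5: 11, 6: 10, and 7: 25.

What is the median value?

Cumulative frequencies: 15, 27, 29, 35, 46, 56, 81
n = 81, so the median is the value in position (n+1)/2 = 41.
Position 41 falls at value 5.

5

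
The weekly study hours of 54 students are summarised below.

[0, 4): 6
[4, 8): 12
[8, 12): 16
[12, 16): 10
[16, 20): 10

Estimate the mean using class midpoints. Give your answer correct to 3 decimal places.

Midpoints: 2, 6, 10, 14, 18
Σfm = 6×2 + 12×6 + 16×10 + 10×14 + 10×18 = 564
n = Σf = 54
Mean = 564 / 54 = 10.4444

10.444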